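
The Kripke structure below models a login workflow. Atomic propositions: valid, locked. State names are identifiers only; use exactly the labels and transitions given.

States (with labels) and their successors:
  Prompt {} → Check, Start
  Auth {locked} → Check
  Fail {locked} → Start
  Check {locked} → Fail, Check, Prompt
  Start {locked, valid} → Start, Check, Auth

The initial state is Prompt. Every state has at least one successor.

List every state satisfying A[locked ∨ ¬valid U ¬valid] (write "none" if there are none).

{Prompt, Auth, Fail, Check}

States satisfying locked ∨ ¬valid: {Prompt, Auth, Fail, Check, Start}.
States satisfying ¬valid: {Prompt, Auth, Fail, Check}.
States satisfying A[locked ∨ ¬valid U ¬valid]: {Prompt, Auth, Fail, Check}.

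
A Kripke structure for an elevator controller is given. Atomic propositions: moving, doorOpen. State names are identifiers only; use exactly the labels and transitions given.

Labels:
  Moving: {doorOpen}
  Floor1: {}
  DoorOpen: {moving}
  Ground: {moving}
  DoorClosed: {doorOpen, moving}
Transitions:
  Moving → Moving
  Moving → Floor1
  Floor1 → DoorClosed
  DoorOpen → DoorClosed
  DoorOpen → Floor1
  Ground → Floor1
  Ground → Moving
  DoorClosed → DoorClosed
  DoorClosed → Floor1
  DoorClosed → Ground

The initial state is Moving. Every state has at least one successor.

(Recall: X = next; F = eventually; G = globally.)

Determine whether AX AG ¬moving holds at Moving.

States satisfying AG ¬moving: ∅.
States satisfying AX AG ¬moving: ∅.
Moving ∉ Sat(AX AG ¬moving).

No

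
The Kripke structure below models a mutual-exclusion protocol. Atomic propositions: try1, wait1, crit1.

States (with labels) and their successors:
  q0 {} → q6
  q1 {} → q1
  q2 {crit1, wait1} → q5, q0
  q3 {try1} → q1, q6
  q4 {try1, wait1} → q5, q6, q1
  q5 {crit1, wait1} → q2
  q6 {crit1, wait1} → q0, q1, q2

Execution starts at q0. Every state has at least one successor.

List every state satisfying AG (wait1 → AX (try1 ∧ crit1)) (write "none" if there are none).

{q1}

States satisfying wait1 → AX (try1 ∧ crit1): {q0, q1, q3}.
States satisfying AG (wait1 → AX (try1 ∧ crit1)): {q1}.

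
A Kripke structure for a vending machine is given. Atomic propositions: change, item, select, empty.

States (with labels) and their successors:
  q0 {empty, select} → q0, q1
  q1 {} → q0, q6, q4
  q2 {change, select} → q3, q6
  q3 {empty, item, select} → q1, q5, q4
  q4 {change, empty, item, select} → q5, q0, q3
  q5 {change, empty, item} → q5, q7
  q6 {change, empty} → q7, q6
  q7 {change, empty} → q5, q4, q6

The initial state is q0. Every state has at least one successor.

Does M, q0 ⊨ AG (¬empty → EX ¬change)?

States satisfying ¬empty → EX ¬change: {q0, q1, q2, q3, q4, q5, q6, q7}.
States satisfying AG (¬empty → EX ¬change): {q0, q1, q2, q3, q4, q5, q6, q7}.
Every state reachable from q0 satisfies ¬empty → EX ¬change.
q0 ∈ Sat(AG (¬empty → EX ¬change)).

Yes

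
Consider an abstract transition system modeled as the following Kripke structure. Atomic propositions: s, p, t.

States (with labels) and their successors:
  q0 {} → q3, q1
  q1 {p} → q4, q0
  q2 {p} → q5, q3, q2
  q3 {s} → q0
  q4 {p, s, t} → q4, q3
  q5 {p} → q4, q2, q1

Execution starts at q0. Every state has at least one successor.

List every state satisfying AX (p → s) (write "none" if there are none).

{q1, q3, q4}

States satisfying p → s: {q0, q3, q4}.
States satisfying AX (p → s): {q1, q3, q4}.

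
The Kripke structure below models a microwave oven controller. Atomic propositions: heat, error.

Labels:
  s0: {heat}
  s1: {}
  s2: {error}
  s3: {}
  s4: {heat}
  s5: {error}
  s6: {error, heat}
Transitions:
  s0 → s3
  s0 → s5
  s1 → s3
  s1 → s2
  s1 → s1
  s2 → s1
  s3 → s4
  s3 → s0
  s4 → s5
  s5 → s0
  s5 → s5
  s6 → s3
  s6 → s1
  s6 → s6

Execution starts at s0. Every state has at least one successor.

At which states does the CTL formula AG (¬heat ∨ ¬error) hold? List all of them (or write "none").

States satisfying ¬heat ∨ ¬error: {s0, s1, s2, s3, s4, s5}.
States satisfying AG (¬heat ∨ ¬error): {s0, s1, s2, s3, s4, s5}.

{s0, s1, s2, s3, s4, s5}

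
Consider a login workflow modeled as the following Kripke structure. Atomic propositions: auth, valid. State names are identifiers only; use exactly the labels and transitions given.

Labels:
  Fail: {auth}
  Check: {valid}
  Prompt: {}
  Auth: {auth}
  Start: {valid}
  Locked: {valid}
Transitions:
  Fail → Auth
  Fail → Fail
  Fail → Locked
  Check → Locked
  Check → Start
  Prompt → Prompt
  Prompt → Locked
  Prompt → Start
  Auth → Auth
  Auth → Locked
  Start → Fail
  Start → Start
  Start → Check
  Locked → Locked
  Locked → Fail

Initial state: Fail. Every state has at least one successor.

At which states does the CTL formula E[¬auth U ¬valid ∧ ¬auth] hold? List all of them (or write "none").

{Prompt}

States satisfying ¬auth: {Check, Prompt, Start, Locked}.
States satisfying ¬valid ∧ ¬auth: {Prompt}.
States satisfying E[¬auth U ¬valid ∧ ¬auth]: {Prompt}.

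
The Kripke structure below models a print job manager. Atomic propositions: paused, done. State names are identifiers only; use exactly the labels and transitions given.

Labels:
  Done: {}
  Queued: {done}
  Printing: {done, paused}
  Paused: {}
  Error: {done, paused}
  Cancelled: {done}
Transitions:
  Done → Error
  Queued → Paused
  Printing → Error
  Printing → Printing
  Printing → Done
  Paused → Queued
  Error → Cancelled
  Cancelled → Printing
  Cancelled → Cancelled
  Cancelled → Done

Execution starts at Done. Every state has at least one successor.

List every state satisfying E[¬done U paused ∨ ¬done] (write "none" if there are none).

{Done, Printing, Paused, Error}

States satisfying ¬done: {Done, Paused}.
States satisfying paused ∨ ¬done: {Done, Printing, Paused, Error}.
States satisfying E[¬done U paused ∨ ¬done]: {Done, Printing, Paused, Error}.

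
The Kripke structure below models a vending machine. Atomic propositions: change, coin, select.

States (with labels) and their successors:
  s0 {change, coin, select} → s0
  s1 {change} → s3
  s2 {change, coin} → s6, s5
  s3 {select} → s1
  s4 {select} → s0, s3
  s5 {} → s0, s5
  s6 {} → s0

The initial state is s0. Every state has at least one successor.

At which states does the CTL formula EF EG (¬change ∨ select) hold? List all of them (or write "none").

{s0, s2, s4, s5, s6}

States satisfying EG (¬change ∨ select): {s0, s4, s5, s6}.
States satisfying EF EG (¬change ∨ select): {s0, s2, s4, s5, s6}.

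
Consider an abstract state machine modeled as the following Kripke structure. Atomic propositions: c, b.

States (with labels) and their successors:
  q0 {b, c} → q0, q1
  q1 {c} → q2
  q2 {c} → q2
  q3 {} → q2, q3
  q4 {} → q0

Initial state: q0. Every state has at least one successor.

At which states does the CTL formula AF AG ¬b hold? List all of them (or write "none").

{q1, q2, q3}

States satisfying AG ¬b: {q1, q2, q3}.
States satisfying AF AG ¬b: {q1, q2, q3}.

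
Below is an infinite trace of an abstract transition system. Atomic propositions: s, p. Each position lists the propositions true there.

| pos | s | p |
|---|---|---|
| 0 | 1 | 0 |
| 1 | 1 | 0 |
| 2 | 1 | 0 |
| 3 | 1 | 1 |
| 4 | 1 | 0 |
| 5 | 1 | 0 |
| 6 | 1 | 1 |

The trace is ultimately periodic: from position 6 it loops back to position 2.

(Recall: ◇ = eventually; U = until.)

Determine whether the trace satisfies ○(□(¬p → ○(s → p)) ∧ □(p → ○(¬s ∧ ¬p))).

The position after 0 is 1; □(¬p → ○(s → p)) ∧ □(p → ○(¬s ∧ ¬p)) is false there.

No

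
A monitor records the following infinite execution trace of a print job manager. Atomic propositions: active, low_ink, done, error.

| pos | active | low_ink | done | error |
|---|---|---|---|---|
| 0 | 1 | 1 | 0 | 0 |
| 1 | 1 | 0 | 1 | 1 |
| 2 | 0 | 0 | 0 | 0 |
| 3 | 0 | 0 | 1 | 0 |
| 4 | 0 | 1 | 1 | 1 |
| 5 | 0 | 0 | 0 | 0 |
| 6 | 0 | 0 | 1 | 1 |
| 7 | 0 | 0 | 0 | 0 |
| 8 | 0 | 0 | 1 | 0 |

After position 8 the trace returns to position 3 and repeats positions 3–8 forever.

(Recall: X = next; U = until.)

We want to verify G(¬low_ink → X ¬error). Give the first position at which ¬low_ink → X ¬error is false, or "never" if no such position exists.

Check ¬low_ink → X ¬error at each position in order: 0 ✓, 1 ✓, 2 ✓.
At position 3 the labels are {done} and the next position 4 has {done, error, low_ink}, so ¬low_ink → X ¬error is false there. This is the first violation.

3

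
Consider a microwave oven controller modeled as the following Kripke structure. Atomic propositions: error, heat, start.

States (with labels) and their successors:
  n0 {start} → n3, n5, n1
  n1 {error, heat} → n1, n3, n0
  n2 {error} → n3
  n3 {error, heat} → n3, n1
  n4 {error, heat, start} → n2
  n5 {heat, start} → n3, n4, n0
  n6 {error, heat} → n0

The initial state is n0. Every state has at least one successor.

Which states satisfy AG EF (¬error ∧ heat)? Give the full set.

{n0, n1, n2, n3, n4, n5, n6}

States satisfying EF (¬error ∧ heat): {n0, n1, n2, n3, n4, n5, n6}.
States satisfying AG EF (¬error ∧ heat): {n0, n1, n2, n3, n4, n5, n6}.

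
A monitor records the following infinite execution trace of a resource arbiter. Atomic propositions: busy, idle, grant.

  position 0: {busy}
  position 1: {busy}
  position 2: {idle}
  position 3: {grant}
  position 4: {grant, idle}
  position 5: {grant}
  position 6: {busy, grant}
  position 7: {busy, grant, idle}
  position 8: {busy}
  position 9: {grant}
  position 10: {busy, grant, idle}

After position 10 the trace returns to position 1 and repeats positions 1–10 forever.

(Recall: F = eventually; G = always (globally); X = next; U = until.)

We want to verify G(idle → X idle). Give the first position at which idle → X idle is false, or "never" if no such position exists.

Check idle → X idle at each position in order: 0 ✓, 1 ✓.
At position 2 the labels are {idle} and the next position 3 has {grant}, so idle → X idle is false there. This is the first violation.

2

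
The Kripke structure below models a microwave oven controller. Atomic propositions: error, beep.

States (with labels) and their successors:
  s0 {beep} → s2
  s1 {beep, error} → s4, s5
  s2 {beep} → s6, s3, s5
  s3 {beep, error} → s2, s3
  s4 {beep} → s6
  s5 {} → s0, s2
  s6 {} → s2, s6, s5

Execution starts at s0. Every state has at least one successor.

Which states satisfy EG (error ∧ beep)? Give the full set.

States satisfying error ∧ beep: {s1, s3}.
States satisfying EG (error ∧ beep): {s3}.

{s3}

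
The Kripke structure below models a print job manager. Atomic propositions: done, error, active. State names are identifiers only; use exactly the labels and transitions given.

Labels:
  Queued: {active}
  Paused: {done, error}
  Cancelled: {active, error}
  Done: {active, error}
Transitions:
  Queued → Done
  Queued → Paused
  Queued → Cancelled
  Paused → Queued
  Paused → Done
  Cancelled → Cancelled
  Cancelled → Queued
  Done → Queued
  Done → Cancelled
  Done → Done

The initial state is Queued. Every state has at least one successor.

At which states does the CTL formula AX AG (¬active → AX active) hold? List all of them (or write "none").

{Queued, Paused, Cancelled, Done}

States satisfying AG (¬active → AX active): {Queued, Paused, Cancelled, Done}.
States satisfying AX AG (¬active → AX active): {Queued, Paused, Cancelled, Done}.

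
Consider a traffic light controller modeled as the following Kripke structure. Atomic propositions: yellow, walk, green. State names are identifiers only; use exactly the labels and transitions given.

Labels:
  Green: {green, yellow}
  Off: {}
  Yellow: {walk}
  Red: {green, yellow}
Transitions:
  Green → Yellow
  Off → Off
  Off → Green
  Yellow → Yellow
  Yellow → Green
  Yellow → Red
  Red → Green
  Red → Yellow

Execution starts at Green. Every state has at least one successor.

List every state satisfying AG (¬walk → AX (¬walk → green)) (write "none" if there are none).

{Green, Yellow, Red}

States satisfying ¬walk → AX (¬walk → green): {Green, Yellow, Red}.
States satisfying AG (¬walk → AX (¬walk → green)): {Green, Yellow, Red}.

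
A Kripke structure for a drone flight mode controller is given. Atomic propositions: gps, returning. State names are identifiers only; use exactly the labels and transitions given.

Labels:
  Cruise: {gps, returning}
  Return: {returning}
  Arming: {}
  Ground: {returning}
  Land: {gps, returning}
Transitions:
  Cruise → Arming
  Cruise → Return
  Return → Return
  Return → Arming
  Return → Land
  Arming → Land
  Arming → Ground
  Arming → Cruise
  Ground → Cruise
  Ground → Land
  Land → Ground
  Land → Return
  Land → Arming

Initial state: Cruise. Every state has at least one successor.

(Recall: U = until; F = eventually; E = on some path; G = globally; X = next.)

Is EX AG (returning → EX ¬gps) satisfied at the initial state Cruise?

States satisfying AG (returning → EX ¬gps): ∅.
States satisfying EX AG (returning → EX ¬gps): ∅.
No suitable path/successor from Cruise witnesses the formula.
Cruise ∉ Sat(EX AG (returning → EX ¬gps)).

No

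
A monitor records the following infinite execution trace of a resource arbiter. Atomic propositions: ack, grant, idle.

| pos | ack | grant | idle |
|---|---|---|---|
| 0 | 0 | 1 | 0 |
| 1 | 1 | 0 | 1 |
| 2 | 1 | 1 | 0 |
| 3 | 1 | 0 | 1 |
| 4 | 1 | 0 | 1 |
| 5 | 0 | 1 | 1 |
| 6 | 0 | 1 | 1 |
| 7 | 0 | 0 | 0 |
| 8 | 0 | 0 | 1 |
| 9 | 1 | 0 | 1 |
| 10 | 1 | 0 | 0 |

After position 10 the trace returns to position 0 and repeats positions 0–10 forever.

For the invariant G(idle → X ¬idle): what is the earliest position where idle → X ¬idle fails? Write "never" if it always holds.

Check idle → X ¬idle at each position in order: 0 ✓, 1 ✓, 2 ✓.
At position 3 the labels are {ack, idle} and the next position 4 has {ack, idle}, so idle → X ¬idle is false there. This is the first violation.

3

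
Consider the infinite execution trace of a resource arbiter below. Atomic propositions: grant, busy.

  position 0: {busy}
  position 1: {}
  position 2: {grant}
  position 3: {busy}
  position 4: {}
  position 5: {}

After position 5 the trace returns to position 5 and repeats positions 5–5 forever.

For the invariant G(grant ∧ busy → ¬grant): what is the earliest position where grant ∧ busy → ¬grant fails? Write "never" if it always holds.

grant ∧ busy → ¬grant holds at every position 0..5, and those are all the positions the trace ever visits, so the invariant G(grant ∧ busy → ¬grant) is never violated.

never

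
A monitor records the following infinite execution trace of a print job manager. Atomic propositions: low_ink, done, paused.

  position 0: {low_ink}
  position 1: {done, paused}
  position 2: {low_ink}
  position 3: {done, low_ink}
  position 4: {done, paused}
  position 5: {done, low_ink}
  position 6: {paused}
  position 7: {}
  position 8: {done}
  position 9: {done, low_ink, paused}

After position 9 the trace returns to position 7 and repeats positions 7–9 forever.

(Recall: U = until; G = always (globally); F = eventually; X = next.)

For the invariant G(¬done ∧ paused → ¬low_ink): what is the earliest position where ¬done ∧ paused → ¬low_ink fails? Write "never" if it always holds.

¬done ∧ paused → ¬low_ink holds at every position 0..9, and those are all the positions the trace ever visits, so the invariant G(¬done ∧ paused → ¬low_ink) is never violated.

never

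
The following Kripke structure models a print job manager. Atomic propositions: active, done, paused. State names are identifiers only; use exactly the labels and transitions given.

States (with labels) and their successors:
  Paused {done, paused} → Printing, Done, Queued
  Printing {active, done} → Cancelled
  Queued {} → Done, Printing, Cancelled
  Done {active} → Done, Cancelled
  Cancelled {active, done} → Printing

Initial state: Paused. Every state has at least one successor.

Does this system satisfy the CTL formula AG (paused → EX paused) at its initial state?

Does not hold

States satisfying paused → EX paused: {Printing, Queued, Done, Cancelled}.
States satisfying AG (paused → EX paused): {Printing, Queued, Done, Cancelled}.
Paused is reachable from Paused and violates paused → EX paused, so AG fails at Paused.
Paused ∉ Sat(AG (paused → EX paused)).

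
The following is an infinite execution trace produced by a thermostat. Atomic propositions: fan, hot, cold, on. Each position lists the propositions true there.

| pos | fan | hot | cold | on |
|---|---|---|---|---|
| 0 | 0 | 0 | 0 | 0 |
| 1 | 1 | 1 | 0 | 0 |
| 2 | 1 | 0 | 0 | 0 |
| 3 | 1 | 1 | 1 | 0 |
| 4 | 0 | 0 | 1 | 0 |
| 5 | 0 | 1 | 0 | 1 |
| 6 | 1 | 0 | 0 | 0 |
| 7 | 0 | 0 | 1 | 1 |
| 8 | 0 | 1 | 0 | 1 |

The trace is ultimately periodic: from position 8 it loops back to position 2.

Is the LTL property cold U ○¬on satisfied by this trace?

Satisfied

Walking from position 0: ○¬on first holds at position 0, and cold holds at every earlier position along the way, so cold U ○¬on holds.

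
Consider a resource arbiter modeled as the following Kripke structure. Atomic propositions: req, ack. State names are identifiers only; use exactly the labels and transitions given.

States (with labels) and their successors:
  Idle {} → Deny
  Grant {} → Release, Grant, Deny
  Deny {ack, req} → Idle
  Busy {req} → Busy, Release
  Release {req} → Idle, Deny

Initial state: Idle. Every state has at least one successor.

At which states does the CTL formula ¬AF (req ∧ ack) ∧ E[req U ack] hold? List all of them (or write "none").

{Busy}

States satisfying req ∧ ack: {Deny}.
States satisfying AF (req ∧ ack): {Idle, Deny, Release}.
States satisfying ¬AF (req ∧ ack): {Grant, Busy}.
States satisfying req: {Deny, Busy, Release}.
States satisfying ack: {Deny}.
States satisfying E[req U ack]: {Deny, Busy, Release}.
States satisfying ¬AF (req ∧ ack) ∧ E[req U ack]: {Busy}.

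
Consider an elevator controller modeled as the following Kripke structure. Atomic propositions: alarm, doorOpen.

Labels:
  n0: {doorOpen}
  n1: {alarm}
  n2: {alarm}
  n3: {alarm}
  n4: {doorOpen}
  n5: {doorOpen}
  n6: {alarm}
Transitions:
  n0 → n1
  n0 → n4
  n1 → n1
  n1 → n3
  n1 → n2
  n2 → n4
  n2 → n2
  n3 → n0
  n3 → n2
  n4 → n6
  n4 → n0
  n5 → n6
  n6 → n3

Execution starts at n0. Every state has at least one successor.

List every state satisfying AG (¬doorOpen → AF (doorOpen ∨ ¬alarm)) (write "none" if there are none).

States satisfying ¬doorOpen → AF (doorOpen ∨ ¬alarm): {n0, n4, n5}.
States satisfying AG (¬doorOpen → AF (doorOpen ∨ ¬alarm)): ∅.

none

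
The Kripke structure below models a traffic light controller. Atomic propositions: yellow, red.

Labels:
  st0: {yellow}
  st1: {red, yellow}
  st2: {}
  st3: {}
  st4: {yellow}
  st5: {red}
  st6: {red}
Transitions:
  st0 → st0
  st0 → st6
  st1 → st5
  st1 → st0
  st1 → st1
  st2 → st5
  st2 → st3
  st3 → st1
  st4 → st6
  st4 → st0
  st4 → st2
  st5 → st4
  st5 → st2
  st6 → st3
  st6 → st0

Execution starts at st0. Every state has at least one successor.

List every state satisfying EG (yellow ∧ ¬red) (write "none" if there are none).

{st0, st4}

States satisfying yellow ∧ ¬red: {st0, st4}.
States satisfying EG (yellow ∧ ¬red): {st0, st4}.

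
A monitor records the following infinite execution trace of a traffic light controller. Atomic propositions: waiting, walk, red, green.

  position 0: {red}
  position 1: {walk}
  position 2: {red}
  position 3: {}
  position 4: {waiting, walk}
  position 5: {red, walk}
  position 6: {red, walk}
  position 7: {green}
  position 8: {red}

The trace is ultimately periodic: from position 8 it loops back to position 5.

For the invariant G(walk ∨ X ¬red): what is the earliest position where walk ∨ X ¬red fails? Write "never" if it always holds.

7

Check walk ∨ X ¬red at each position in order: 0 ✓, 1 ✓, 2 ✓, 3 ✓, 4 ✓, 5 ✓, 6 ✓.
At position 7 the labels are {green} and the next position 8 has {red}, so walk ∨ X ¬red is false there. This is the first violation.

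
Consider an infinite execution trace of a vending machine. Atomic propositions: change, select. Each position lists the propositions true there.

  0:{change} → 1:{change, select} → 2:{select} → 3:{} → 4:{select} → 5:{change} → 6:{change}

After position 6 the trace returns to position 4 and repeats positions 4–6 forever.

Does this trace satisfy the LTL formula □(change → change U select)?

change → change U select holds at every position 0..6, and those are all positions ever visited, so □(change → change U select) holds.
Positions where change holds: 0, 1, 5, 6.
Check change U select at each: 0→ok, 1→ok, 5→ok, 6→ok.

Satisfied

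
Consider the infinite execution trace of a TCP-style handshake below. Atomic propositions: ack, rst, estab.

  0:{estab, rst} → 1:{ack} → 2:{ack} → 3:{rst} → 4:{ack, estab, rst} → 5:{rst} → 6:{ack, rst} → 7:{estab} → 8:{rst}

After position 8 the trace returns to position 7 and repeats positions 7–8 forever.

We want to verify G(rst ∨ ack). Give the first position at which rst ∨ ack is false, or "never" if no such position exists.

Check rst ∨ ack at each position in order: 0 ✓, 1 ✓, 2 ✓, 3 ✓, 4 ✓, 5 ✓, 6 ✓.
At position 7 the labels are {estab}, so rst ∨ ack is false there. This is the first violation.

7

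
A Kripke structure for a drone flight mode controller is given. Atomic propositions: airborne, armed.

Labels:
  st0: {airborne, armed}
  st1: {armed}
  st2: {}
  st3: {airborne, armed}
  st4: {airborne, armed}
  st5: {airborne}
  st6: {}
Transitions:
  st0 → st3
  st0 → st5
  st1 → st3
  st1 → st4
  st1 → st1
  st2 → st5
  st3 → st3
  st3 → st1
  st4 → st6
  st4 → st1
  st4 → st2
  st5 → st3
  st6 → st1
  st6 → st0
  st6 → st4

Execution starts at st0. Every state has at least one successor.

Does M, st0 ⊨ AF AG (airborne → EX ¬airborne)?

Violated

States satisfying AG (airborne → EX ¬airborne): ∅.
States satisfying AF AG (airborne → EX ¬airborne): ∅.
There is a path from st0 along which AG (airborne → EX ¬airborne) never holds.
st0 ∉ Sat(AF AG (airborne → EX ¬airborne)).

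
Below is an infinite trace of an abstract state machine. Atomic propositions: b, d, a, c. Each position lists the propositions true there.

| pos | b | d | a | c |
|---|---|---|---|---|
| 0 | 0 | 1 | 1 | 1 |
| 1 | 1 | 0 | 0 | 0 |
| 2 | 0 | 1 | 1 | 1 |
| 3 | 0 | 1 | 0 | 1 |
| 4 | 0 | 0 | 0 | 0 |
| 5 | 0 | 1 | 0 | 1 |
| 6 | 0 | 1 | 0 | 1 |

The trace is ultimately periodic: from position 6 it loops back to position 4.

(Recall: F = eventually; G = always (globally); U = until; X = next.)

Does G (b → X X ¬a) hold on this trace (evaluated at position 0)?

b → X X ¬a holds at every position 0..6, and those are all positions ever visited, so G (b → X X ¬a) holds.
Positions where b holds: 1.
Check X X ¬a at each: 1→ok.

Satisfied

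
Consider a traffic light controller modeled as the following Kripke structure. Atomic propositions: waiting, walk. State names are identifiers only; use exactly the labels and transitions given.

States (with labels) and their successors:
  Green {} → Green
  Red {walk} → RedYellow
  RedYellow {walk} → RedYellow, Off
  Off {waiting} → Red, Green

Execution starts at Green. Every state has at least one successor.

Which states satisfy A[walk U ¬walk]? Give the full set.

States satisfying walk: {Red, RedYellow}.
States satisfying ¬walk: {Green, Off}.
States satisfying A[walk U ¬walk]: {Green, Off}.

{Green, Off}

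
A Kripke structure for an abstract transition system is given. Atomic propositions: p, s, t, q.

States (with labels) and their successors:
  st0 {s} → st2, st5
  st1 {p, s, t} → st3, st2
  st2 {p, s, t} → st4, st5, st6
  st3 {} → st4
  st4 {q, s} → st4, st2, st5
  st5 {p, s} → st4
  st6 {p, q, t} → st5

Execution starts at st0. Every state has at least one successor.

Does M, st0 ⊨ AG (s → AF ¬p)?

States satisfying s → AF ¬p: {st0, st1, st2, st3, st4, st5, st6}.
States satisfying AG (s → AF ¬p): {st0, st1, st2, st3, st4, st5, st6}.
Every state reachable from st0 satisfies s → AF ¬p.
st0 ∈ Sat(AG (s → AF ¬p)).

Yes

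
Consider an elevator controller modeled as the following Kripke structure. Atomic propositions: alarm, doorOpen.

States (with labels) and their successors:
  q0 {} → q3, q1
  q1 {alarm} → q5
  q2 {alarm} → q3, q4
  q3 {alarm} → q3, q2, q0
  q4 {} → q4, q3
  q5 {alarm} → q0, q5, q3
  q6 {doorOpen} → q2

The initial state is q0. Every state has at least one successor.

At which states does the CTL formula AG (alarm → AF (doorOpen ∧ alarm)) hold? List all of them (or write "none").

none

States satisfying alarm → AF (doorOpen ∧ alarm): {q0, q4, q6}.
States satisfying AG (alarm → AF (doorOpen ∧ alarm)): ∅.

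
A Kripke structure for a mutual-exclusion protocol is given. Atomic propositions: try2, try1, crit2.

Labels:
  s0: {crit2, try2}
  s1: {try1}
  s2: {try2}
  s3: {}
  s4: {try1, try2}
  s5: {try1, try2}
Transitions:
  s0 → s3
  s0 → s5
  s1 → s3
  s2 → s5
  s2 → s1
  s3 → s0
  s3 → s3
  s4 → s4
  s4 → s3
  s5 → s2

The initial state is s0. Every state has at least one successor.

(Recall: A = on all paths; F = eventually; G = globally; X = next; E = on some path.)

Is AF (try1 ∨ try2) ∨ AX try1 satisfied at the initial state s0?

States satisfying try1 ∨ try2: {s0, s1, s2, s4, s5}.
States satisfying AF (try1 ∨ try2): {s0, s1, s2, s4, s5}.
States satisfying try1: {s1, s4, s5}.
States satisfying AX try1: {s2}.
States satisfying AF (try1 ∨ try2) ∨ AX try1: {s0, s1, s2, s4, s5}.
s0 ∈ Sat(AF (try1 ∨ try2) ∨ AX try1).

Yes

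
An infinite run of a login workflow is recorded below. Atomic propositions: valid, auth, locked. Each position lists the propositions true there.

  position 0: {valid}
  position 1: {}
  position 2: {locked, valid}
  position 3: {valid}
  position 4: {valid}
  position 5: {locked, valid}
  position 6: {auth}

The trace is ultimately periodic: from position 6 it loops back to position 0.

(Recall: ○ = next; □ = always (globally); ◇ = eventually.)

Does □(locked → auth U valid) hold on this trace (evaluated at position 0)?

Satisfied

locked → auth U valid holds at every position 0..6, and those are all positions ever visited, so □(locked → auth U valid) holds.
Positions where locked holds: 2, 5.
Check auth U valid at each: 2→ok, 5→ok.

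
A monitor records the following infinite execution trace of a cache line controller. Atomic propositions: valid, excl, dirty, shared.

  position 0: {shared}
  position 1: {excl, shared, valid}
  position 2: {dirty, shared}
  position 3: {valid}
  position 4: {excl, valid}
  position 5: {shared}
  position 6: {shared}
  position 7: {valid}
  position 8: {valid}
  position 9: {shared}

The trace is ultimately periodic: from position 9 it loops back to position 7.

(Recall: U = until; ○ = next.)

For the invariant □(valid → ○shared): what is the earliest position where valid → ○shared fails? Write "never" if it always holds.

3

Check valid → ○shared at each position in order: 0 ✓, 1 ✓, 2 ✓.
At position 3 the labels are {valid} and the next position 4 has {excl, valid}, so valid → ○shared is false there. This is the first violation.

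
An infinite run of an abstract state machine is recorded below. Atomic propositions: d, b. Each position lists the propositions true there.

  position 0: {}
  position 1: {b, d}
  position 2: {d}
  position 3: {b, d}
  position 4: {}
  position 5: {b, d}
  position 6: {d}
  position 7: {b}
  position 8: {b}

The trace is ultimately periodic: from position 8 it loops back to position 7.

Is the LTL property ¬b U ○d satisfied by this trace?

Walking from position 0: ○d first holds at position 0, and ¬b holds at every earlier position along the way, so ¬b U ○d holds.

Yes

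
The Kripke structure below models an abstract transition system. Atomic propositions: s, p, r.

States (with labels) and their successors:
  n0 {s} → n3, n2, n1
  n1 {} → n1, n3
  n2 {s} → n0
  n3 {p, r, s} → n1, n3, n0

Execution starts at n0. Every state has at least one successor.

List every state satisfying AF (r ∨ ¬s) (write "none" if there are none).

States satisfying r ∨ ¬s: {n1, n3}.
States satisfying AF (r ∨ ¬s): {n1, n3}.

{n1, n3}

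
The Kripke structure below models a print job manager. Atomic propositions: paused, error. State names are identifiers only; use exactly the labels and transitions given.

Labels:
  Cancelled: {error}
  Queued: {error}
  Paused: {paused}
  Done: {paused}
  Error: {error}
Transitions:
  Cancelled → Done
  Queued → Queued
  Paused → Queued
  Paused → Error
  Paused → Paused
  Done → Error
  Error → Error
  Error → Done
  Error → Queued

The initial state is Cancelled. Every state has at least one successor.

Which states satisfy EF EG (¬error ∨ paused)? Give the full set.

{Paused}

States satisfying EG (¬error ∨ paused): {Paused}.
States satisfying EF EG (¬error ∨ paused): {Paused}.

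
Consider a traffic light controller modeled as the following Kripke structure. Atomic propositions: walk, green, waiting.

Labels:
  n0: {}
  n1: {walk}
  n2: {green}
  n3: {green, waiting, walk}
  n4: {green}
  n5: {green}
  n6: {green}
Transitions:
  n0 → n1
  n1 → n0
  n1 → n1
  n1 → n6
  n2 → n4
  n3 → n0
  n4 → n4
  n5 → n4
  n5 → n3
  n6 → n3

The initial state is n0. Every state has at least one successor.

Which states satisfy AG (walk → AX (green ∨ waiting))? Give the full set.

States satisfying walk → AX (green ∨ waiting): {n0, n2, n4, n5, n6}.
States satisfying AG (walk → AX (green ∨ waiting)): {n2, n4}.

{n2, n4}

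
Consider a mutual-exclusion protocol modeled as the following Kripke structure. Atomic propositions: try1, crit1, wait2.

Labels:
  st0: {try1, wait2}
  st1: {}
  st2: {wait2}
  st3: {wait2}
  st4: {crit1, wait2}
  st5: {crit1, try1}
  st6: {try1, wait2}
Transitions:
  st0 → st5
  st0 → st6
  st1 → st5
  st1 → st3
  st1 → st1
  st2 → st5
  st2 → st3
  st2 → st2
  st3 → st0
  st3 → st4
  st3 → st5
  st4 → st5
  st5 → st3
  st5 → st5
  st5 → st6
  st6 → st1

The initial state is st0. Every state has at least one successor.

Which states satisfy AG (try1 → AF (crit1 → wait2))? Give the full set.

none

States satisfying try1 → AF (crit1 → wait2): {st0, st1, st2, st3, st4, st6}.
States satisfying AG (try1 → AF (crit1 → wait2)): ∅.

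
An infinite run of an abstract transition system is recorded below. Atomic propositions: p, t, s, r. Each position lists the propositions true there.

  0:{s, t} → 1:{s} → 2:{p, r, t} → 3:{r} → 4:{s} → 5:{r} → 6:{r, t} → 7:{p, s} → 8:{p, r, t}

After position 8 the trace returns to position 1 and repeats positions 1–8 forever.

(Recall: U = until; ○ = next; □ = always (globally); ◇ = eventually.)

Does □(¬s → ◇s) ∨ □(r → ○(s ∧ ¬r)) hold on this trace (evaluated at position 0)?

Holds

¬s → ◇s holds at every position 0..8, and those are all positions ever visited, so □(¬s → ◇s) holds.
Positions where ¬s holds: 2, 3, 5, 6, 8.
Check ◇s at each: 2→ok, 3→ok, 5→ok, 6→ok, 8→ok.
r → ○(s ∧ ¬r) must hold at every position from 0 onward. It fails at position 2, so □(r → ○(s ∧ ¬r)) is false.
Positions where r holds: 2, 3, 5, 6, 8.
Check ○(s ∧ ¬r) at each: 2→fails, 3→ok, 5→fails, 6→ok, 8→ok.
At position 0: □(¬s → ◇s) is true; □(r → ○(s ∧ ¬r)) is false; so □(¬s → ◇s) ∨ □(r → ○(s ∧ ¬r)) is true.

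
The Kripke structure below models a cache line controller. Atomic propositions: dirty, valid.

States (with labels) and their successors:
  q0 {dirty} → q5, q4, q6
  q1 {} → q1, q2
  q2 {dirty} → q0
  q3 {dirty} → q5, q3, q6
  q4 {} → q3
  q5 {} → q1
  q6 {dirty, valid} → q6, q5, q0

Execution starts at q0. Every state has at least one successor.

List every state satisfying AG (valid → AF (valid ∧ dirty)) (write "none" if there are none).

{q0, q1, q2, q3, q4, q5, q6}

States satisfying valid → AF (valid ∧ dirty): {q0, q1, q2, q3, q4, q5, q6}.
States satisfying AG (valid → AF (valid ∧ dirty)): {q0, q1, q2, q3, q4, q5, q6}.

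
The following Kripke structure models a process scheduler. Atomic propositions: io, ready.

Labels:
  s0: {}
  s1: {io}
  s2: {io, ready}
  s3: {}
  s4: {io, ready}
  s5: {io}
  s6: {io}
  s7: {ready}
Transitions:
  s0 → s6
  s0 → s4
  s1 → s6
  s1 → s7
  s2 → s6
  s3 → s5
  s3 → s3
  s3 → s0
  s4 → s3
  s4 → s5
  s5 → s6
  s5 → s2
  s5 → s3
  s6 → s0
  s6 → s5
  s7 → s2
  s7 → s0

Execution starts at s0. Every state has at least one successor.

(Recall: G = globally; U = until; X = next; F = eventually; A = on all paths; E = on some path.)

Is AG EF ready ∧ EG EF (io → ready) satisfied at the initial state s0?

States satisfying EF ready: {s0, s1, s2, s3, s4, s5, s6, s7}.
States satisfying AG EF ready: {s0, s1, s2, s3, s4, s5, s6, s7}.
States satisfying EF (io → ready): {s0, s1, s2, s3, s4, s5, s6, s7}.
States satisfying EG EF (io → ready): {s0, s1, s2, s3, s4, s5, s6, s7}.
States satisfying AG EF ready ∧ EG EF (io → ready): {s0, s1, s2, s3, s4, s5, s6, s7}.
s0 ∈ Sat(AG EF ready ∧ EG EF (io → ready)).

Satisfied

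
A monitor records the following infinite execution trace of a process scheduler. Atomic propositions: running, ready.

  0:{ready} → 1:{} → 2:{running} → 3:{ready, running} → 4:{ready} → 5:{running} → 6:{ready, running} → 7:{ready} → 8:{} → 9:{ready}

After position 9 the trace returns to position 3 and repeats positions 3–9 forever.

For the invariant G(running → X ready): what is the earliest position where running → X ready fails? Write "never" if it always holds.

never

running → X ready holds at every position 0..9, and those are all the positions the trace ever visits, so the invariant G(running → X ready) is never violated.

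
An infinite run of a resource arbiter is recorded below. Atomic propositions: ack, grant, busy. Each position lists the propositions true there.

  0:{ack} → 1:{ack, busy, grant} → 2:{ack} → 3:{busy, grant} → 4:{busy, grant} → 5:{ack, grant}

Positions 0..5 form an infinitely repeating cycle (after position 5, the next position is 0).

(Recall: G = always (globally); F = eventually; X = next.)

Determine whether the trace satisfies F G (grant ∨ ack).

G (grant ∨ ack) holds at position 0, which is reachable from 0, so F G (grant ∨ ack) holds.

Yes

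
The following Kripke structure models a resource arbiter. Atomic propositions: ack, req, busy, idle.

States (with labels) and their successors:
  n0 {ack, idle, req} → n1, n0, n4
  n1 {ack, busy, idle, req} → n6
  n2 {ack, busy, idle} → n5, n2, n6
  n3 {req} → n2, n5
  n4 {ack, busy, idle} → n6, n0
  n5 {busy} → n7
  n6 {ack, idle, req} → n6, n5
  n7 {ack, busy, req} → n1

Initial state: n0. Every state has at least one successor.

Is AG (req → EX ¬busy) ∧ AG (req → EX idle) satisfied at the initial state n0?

Violated

States satisfying req → EX ¬busy: {n0, n1, n2, n4, n5, n6}.
States satisfying AG (req → EX ¬busy): ∅.
States satisfying req → EX idle: {n0, n1, n2, n3, n4, n5, n6, n7}.
States satisfying AG (req → EX idle): {n0, n1, n2, n3, n4, n5, n6, n7}.
States satisfying AG (req → EX ¬busy) ∧ AG (req → EX idle): ∅.
n0 ∉ Sat(AG (req → EX ¬busy) ∧ AG (req → EX idle)).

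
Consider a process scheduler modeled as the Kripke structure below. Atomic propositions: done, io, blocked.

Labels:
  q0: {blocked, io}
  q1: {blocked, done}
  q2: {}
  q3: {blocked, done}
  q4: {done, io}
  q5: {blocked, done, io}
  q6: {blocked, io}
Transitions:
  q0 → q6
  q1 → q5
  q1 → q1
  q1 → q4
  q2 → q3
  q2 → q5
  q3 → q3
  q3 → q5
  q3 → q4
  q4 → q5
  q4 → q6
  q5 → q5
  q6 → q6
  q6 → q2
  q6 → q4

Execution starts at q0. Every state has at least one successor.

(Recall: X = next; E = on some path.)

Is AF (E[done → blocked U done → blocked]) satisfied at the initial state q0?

States satisfying E[done → blocked U done → blocked]: {q0, q1, q2, q3, q5, q6}.
States satisfying AF (E[done → blocked U done → blocked]): {q0, q1, q2, q3, q4, q5, q6}.
q0 ∈ Sat(AF (E[done → blocked U done → blocked])).

Satisfied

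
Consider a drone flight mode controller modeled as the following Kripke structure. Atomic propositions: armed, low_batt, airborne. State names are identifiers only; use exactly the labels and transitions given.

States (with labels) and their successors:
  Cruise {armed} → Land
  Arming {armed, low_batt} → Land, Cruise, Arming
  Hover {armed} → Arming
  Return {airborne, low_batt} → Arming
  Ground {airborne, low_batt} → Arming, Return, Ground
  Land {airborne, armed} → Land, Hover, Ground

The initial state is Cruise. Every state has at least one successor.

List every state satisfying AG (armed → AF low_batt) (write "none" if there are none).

States satisfying armed → AF low_batt: {Arming, Hover, Return, Ground}.
States satisfying AG (armed → AF low_batt): ∅.

none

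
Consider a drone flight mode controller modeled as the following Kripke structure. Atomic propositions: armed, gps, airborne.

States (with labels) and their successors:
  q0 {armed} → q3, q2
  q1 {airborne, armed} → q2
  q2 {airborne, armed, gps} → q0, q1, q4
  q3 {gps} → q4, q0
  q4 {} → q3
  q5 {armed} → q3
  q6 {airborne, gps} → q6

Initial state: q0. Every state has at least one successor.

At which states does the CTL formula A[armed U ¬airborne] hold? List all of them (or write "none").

States satisfying armed: {q0, q1, q2, q5}.
States satisfying ¬airborne: {q0, q3, q4, q5}.
States satisfying A[armed U ¬airborne]: {q0, q3, q4, q5}.

{q0, q3, q4, q5}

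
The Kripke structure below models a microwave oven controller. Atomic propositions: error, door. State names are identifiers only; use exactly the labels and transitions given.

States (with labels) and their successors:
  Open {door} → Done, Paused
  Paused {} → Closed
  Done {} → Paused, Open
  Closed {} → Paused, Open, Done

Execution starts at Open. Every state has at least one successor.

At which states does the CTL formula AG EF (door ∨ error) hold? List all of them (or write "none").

States satisfying EF (door ∨ error): {Open, Paused, Done, Closed}.
States satisfying AG EF (door ∨ error): {Open, Paused, Done, Closed}.

{Open, Paused, Done, Closed}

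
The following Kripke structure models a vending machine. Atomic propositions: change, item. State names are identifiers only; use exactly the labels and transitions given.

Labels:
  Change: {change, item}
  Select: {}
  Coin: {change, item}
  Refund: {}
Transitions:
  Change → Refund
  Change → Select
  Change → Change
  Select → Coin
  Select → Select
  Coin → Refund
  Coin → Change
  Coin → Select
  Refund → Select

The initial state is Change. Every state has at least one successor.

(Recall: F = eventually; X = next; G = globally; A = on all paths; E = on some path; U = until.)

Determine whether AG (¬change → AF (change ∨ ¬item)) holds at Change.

States satisfying ¬change → AF (change ∨ ¬item): {Change, Select, Coin, Refund}.
States satisfying AG (¬change → AF (change ∨ ¬item)): {Change, Select, Coin, Refund}.
Every state reachable from Change satisfies ¬change → AF (change ∨ ¬item).
Change ∈ Sat(AG (¬change → AF (change ∨ ¬item))).

Yes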